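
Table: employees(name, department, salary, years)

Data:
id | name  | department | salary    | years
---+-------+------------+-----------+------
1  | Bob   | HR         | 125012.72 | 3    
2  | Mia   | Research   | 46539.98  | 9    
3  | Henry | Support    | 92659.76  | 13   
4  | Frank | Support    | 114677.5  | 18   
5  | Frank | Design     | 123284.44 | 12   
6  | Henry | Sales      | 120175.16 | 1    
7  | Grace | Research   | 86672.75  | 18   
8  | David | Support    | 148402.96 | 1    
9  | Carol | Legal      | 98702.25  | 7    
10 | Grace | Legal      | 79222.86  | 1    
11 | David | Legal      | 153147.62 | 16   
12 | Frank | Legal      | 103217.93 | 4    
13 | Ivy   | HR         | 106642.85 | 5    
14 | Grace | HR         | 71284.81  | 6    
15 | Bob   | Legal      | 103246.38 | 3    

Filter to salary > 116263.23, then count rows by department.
SELECT department, COUNT(*)
FROM employees
WHERE salary > 116263.23
GROUP BY department

Note: WHERE filters rows before grouping.

Result:
  Design: 1
  HR: 1
  Legal: 1
  Sales: 1
  Support: 1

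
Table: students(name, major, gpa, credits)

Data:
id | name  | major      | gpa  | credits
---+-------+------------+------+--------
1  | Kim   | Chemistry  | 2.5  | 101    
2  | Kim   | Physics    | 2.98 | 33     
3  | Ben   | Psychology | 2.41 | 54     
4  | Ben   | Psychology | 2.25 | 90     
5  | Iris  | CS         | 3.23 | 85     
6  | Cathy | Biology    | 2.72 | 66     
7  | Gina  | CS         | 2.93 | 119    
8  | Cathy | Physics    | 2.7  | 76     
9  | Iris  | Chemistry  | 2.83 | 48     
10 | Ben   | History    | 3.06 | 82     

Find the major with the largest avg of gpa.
SELECT major, AVG(gpa) as val
FROM students
GROUP BY major
ORDER BY val DESC
LIMIT 1

Result: CS with avg(gpa) = 3.08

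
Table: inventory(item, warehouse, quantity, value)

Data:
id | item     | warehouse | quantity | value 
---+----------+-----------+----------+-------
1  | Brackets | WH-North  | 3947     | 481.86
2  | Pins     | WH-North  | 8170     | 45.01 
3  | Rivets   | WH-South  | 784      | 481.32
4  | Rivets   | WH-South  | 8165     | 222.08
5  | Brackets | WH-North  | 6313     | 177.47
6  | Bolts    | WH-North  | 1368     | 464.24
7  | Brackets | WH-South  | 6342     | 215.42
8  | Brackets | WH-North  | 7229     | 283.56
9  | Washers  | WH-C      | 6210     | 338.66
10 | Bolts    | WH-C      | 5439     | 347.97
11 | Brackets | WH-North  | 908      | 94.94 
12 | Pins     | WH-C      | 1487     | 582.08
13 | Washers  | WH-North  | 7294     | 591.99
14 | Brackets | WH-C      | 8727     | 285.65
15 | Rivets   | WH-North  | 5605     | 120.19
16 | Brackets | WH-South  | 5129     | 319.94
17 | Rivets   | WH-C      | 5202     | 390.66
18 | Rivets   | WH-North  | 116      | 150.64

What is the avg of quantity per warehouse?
SELECT warehouse, AVG(quantity) as result
FROM inventory
GROUP BY warehouse

Result:
  WH-C: 5413.00
  WH-North: 4550.00
  WH-South: 5105.00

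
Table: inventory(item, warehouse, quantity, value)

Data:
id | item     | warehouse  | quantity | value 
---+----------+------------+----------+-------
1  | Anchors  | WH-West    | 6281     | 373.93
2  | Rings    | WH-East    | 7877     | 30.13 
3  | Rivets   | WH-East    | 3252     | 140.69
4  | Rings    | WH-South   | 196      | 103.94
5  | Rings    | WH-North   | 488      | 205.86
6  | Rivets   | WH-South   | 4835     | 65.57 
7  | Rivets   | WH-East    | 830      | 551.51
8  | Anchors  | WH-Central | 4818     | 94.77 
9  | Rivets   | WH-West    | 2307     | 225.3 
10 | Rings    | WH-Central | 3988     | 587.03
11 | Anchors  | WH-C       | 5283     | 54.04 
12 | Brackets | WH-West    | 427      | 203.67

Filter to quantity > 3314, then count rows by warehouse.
SELECT warehouse, COUNT(*)
FROM inventory
WHERE quantity > 3314
GROUP BY warehouse

Note: WHERE filters rows before grouping.

Result:
  WH-C: 1
  WH-Central: 2
  WH-East: 1
  WH-South: 1
  WH-West: 1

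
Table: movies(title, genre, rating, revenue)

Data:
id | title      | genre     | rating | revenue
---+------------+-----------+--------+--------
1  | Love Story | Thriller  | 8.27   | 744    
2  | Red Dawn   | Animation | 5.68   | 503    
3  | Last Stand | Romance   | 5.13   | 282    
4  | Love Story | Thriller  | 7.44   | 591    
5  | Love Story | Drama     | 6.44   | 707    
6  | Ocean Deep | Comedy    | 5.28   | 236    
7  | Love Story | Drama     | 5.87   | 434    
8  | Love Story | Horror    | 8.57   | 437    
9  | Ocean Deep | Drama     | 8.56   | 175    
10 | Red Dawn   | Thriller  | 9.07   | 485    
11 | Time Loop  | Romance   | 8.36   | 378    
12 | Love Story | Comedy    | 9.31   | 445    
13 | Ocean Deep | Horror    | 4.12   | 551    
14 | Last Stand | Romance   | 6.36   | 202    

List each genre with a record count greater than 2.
SELECT genre, COUNT(*) as cnt
FROM movies
GROUP BY genre
HAVING COUNT(*) > 2

Result:
  Drama: 3
  Romance: 3
  Thriller: 3

Note: HAVING filters groups after aggregation, WHERE filters rows before.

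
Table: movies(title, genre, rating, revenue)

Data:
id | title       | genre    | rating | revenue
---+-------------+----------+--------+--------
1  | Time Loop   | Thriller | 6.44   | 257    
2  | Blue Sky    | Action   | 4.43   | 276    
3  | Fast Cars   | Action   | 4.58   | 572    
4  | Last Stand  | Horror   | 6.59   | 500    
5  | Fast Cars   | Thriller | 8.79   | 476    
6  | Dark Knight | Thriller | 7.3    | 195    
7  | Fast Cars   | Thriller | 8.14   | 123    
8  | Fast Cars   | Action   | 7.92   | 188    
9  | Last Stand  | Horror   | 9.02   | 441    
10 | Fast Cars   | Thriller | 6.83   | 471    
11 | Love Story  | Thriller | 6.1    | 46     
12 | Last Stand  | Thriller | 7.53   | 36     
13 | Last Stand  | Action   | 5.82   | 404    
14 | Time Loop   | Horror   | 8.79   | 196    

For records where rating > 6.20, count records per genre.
SELECT genre, COUNT(*)
FROM movies
WHERE rating > 6.20
GROUP BY genre

Note: WHERE filters rows before grouping.

Result:
  Action: 1
  Horror: 3
  Thriller: 6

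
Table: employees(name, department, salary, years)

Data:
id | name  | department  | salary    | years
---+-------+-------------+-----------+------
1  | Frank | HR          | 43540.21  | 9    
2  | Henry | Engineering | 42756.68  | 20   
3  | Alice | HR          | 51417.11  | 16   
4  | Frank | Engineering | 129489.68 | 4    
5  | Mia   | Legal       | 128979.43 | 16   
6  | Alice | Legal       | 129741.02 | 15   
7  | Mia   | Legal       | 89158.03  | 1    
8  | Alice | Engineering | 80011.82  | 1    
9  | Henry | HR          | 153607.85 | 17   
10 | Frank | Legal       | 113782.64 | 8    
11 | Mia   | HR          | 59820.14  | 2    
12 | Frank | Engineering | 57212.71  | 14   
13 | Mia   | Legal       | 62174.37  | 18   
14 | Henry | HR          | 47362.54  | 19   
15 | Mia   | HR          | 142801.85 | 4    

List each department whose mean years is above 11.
SELECT department, AVG(years)
FROM employees
GROUP BY department
HAVING AVG(years) > 11

Result:
  HR: avg=11.17
  Legal: avg=11.60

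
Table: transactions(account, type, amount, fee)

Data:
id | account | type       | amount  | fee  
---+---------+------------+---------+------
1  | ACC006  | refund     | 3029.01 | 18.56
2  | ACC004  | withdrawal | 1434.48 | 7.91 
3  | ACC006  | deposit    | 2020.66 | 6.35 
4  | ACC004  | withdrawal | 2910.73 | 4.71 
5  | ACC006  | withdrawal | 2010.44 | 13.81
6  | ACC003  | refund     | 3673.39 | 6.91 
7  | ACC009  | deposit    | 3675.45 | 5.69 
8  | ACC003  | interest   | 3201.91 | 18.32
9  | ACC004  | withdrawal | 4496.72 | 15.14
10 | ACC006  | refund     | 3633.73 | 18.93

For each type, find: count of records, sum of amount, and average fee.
SELECT type,
       COUNT(*) as cnt,
       SUM(amount) as total_amount,
       AVG(fee) as avg_fee
FROM transactions
GROUP BY type

Result:
  deposit: 2 records, 5696.11 total amount, 6.02 avg fee
  interest: 1 records, 3201.91 total amount, 18.32 avg fee
  refund: 3 records, 10336.13 total amount, 14.80 avg fee
  withdrawal: 4 records, 10852.37 total amount, 10.39 avg fee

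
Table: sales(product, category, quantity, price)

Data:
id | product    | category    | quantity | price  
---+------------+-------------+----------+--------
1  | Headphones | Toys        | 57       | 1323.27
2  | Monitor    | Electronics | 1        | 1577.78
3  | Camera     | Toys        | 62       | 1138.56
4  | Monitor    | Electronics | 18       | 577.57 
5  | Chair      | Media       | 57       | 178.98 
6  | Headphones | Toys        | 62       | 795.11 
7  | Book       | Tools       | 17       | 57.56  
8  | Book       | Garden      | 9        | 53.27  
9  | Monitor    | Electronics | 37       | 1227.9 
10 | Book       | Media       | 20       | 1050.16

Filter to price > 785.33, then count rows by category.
SELECT category, COUNT(*)
FROM sales
WHERE price > 785.33
GROUP BY category

Note: WHERE filters rows before grouping.

Result:
  Electronics: 2
  Media: 1
  Toys: 3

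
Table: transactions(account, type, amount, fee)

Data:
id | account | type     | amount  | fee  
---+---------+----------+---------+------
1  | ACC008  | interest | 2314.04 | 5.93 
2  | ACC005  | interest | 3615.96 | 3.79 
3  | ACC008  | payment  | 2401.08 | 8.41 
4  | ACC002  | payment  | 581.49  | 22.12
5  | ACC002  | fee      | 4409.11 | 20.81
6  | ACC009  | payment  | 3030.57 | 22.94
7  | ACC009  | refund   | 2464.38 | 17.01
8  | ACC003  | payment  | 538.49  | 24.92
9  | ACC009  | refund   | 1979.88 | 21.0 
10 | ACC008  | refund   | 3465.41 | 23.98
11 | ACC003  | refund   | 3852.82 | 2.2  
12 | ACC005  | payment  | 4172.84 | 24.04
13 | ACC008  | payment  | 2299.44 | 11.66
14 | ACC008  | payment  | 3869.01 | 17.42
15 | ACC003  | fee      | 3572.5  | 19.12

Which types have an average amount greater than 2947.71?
SELECT type, AVG(amount)
FROM transactions
GROUP BY type
HAVING AVG(amount) > 2947.71

Result:
  fee: avg=3990.81
  interest: avg=2965.00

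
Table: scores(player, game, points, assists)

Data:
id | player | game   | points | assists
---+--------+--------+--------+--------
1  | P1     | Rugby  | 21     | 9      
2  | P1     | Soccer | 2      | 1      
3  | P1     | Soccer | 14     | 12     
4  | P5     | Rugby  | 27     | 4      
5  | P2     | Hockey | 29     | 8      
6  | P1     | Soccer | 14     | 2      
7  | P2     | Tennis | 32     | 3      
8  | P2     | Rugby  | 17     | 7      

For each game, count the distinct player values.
SELECT game, COUNT(DISTINCT player)
FROM scores
GROUP BY game

Result:
  Hockey: 1 distinct
  Rugby: 3 distinct
  Soccer: 1 distinct
  Tennis: 1 distinct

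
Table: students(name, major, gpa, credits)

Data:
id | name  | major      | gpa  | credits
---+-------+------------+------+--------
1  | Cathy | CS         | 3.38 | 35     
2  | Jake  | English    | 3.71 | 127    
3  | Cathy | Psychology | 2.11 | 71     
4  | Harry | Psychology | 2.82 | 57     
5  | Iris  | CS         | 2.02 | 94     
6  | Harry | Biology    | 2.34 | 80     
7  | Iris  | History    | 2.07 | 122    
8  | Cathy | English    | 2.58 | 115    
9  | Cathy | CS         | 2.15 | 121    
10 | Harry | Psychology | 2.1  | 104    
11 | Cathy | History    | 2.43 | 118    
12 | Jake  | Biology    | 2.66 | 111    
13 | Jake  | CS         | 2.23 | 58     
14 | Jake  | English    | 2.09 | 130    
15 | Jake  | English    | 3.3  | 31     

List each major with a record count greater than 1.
SELECT major, COUNT(*) as cnt
FROM students
GROUP BY major
HAVING COUNT(*) > 1

Result:
  Biology: 2
  CS: 4
  English: 4
  History: 2
  Psychology: 3

Note: HAVING filters groups after aggregation, WHERE filters rows before.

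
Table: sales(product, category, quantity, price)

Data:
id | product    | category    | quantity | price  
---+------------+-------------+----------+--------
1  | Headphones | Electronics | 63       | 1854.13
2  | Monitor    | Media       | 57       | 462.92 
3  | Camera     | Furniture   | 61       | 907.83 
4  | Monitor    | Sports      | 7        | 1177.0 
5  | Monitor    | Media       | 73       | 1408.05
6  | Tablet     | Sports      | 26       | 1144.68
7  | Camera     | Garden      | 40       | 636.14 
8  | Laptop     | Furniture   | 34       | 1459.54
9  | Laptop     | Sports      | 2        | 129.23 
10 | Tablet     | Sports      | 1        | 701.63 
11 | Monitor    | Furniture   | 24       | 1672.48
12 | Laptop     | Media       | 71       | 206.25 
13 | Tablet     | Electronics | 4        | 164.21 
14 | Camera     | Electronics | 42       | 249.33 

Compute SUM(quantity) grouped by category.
SELECT category, SUM(quantity) as result
FROM sales
GROUP BY category

Result:
  Electronics: 109
  Furniture: 119
  Garden: 40
  Media: 201
  Sports: 36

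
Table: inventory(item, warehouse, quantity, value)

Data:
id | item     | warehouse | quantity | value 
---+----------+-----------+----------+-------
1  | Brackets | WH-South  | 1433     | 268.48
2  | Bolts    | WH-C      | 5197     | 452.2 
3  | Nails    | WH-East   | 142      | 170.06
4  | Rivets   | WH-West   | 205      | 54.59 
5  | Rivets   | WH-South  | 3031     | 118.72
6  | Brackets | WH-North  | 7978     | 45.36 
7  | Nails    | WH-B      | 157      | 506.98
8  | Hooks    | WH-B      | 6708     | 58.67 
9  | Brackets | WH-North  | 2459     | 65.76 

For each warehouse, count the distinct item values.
SELECT warehouse, COUNT(DISTINCT item)
FROM inventory
GROUP BY warehouse

Result:
  WH-B: 2 distinct
  WH-C: 1 distinct
  WH-East: 1 distinct
  WH-North: 1 distinct
  WH-South: 2 distinct
  WH-West: 1 distinct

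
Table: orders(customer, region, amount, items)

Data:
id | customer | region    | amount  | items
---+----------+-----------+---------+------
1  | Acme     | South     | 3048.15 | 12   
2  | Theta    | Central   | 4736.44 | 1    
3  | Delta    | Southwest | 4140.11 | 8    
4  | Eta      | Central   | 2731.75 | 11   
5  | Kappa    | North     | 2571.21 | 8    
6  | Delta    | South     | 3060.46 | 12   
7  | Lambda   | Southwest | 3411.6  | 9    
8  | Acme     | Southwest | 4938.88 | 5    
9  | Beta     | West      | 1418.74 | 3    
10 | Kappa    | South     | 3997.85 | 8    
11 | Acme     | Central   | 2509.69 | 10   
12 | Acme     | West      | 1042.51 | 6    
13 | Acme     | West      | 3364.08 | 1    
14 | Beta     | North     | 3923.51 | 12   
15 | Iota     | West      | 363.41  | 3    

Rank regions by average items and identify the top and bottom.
SELECT region, AVG(items)
FROM orders
GROUP BY region
ORDER BY AVG(items)

All groups:
  West: 3.25
  Central: 7.33
  Southwest: 7.33
  North: 10.00
  South: 10.67

Highest: South (10.67)
Lowest: West (3.25)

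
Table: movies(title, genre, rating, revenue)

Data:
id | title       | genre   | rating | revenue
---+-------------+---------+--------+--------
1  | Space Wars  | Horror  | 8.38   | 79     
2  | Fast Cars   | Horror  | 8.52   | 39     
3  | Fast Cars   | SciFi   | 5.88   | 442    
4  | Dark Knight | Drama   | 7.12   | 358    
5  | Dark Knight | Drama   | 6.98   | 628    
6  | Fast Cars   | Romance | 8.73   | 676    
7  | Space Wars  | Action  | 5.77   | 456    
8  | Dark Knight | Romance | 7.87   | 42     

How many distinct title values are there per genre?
SELECT genre, COUNT(DISTINCT title)
FROM movies
GROUP BY genre

Result:
  Action: 1 distinct
  Drama: 1 distinct
  Horror: 2 distinct
  Romance: 2 distinct
  SciFi: 1 distinct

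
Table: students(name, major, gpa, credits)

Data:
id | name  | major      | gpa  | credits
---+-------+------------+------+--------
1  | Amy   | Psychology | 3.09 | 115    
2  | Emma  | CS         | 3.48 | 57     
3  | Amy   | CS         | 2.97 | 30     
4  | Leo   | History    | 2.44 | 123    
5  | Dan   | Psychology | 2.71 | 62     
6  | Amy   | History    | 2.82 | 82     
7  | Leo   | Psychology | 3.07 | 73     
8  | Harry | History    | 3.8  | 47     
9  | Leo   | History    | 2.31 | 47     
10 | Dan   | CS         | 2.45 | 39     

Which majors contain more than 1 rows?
SELECT major, COUNT(*) as cnt
FROM students
GROUP BY major
HAVING COUNT(*) > 1

Result:
  CS: 3
  History: 4
  Psychology: 3

Note: HAVING filters groups after aggregation, WHERE filters rows before.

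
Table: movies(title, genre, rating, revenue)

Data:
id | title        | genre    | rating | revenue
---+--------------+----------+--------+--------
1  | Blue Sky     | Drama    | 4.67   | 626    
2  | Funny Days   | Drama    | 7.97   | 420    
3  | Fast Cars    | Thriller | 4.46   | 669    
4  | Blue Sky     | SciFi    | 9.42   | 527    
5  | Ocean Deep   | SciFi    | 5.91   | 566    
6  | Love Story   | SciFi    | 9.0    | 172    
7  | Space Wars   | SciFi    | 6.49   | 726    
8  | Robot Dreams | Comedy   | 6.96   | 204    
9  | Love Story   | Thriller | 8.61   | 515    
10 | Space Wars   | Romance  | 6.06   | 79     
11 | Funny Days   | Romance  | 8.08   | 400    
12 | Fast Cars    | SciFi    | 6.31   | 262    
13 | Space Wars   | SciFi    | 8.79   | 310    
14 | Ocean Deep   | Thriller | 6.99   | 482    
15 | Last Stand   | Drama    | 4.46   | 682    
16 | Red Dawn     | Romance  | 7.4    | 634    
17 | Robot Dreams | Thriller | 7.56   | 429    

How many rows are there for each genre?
SELECT genre, COUNT(*) as count
FROM movies
GROUP BY genre

Result:
  Comedy: 1
  Drama: 3
  Romance: 3
  SciFi: 6
  Thriller: 4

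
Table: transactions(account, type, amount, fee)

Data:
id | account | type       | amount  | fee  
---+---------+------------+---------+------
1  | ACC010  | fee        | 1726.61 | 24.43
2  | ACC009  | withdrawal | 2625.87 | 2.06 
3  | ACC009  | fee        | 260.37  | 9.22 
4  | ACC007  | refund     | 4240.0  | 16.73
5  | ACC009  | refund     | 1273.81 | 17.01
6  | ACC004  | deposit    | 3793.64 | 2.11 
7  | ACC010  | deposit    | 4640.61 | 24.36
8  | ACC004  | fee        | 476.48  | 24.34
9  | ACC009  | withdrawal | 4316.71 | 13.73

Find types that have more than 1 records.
SELECT type, COUNT(*) as cnt
FROM transactions
GROUP BY type
HAVING COUNT(*) > 1

Result:
  deposit: 2
  fee: 3
  refund: 2
  withdrawal: 2

Note: HAVING filters groups after aggregation, WHERE filters rows before.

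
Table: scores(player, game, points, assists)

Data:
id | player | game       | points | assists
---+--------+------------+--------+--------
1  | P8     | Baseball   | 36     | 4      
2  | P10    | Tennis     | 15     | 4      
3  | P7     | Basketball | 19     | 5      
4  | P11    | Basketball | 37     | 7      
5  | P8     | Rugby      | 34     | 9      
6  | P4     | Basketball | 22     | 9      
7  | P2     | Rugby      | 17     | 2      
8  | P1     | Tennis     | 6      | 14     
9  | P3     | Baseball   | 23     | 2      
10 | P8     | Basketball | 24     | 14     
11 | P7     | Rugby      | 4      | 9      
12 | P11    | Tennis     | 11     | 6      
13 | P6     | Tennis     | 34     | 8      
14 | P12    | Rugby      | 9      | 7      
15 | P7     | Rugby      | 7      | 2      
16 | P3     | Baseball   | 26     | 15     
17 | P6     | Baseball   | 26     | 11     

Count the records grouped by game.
SELECT game, COUNT(*) as count
FROM scores
GROUP BY game

Result:
  Baseball: 4
  Basketball: 4
  Rugby: 5
  Tennis: 4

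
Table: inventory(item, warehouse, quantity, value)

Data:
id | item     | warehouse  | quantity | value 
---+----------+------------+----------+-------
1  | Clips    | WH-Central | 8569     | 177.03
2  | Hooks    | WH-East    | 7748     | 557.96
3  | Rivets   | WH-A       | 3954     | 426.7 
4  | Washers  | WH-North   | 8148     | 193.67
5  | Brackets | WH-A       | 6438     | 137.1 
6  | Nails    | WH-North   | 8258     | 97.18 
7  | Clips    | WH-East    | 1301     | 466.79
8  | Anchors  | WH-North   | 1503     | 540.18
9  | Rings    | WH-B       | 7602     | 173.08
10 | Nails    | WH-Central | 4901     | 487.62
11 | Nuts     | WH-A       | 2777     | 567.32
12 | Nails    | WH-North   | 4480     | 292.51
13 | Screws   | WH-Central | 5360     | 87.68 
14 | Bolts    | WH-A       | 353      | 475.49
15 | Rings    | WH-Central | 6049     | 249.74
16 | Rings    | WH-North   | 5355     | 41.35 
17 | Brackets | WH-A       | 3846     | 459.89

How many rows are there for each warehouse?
SELECT warehouse, COUNT(*) as count
FROM inventory
GROUP BY warehouse

Result:
  WH-A: 5
  WH-B: 1
  WH-Central: 4
  WH-East: 2
  WH-North: 5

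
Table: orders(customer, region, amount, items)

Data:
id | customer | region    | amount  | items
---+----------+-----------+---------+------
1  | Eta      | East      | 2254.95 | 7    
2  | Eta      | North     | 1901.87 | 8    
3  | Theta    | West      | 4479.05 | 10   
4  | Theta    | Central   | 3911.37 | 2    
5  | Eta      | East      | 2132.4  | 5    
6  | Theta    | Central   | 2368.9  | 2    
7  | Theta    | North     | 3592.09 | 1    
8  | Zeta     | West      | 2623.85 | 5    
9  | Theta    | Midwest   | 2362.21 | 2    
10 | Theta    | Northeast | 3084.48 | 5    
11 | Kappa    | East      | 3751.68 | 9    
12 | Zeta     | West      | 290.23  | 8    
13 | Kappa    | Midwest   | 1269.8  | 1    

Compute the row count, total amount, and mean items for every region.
SELECT region,
       COUNT(*) as cnt,
       SUM(amount) as total_amount,
       AVG(items) as avg_items
FROM orders
GROUP BY region

Result:
  Central: 2 records, 6280.27 total amount, 2.00 avg items
  East: 3 records, 8139.03 total amount, 7.00 avg items
  Midwest: 2 records, 3632.01 total amount, 1.50 avg items
  North: 2 records, 5493.96 total amount, 4.50 avg items
  Northeast: 1 records, 3084.48 total amount, 5.00 avg items
  West: 3 records, 7393.13 total amount, 7.67 avg items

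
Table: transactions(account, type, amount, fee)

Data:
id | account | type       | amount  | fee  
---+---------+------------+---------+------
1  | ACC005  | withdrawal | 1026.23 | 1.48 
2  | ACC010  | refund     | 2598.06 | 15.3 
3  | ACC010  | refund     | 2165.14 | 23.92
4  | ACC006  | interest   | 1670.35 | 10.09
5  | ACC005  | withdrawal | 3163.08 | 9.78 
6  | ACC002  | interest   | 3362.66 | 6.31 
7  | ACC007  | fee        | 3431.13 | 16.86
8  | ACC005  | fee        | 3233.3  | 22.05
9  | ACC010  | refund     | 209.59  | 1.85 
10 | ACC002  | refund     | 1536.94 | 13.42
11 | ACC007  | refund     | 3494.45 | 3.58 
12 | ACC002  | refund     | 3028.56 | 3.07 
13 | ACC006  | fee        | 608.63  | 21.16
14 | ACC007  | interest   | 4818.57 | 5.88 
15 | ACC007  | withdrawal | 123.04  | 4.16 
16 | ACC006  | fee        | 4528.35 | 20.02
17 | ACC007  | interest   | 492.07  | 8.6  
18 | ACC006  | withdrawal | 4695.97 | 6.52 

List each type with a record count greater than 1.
SELECT type, COUNT(*) as cnt
FROM transactions
GROUP BY type
HAVING COUNT(*) > 1

Result:
  fee: 4
  interest: 4
  refund: 6
  withdrawal: 4

Note: HAVING filters groups after aggregation, WHERE filters rows before.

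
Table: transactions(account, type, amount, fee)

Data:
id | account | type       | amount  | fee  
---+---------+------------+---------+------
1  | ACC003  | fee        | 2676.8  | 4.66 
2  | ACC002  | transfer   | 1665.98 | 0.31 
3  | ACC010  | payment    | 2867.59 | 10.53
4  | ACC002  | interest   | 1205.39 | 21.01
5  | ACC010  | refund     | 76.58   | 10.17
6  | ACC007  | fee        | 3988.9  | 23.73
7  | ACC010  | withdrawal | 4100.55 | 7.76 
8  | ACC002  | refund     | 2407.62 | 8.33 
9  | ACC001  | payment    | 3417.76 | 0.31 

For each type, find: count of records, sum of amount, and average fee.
SELECT type,
       COUNT(*) as cnt,
       SUM(amount) as total_amount,
       AVG(fee) as avg_fee
FROM transactions
GROUP BY type

Result:
  fee: 2 records, 6665.70 total amount, 14.20 avg fee
  interest: 1 records, 1205.39 total amount, 21.01 avg fee
  payment: 2 records, 6285.35 total amount, 5.42 avg fee
  refund: 2 records, 2484.20 total amount, 9.25 avg fee
  transfer: 1 records, 1665.98 total amount, 0.31 avg fee
  withdrawal: 1 records, 4100.55 total amount, 7.76 avg fee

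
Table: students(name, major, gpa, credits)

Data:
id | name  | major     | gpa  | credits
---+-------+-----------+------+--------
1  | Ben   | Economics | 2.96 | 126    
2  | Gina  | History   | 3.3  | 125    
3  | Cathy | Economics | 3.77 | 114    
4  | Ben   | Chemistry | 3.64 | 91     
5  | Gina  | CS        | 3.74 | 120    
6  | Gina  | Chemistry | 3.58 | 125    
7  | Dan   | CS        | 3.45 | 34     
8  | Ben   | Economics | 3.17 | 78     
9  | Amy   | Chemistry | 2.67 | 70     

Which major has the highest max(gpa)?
SELECT major, MAX(gpa) as val
FROM students
GROUP BY major
ORDER BY val DESC
LIMIT 1

Result: Economics with max(gpa) = 3.77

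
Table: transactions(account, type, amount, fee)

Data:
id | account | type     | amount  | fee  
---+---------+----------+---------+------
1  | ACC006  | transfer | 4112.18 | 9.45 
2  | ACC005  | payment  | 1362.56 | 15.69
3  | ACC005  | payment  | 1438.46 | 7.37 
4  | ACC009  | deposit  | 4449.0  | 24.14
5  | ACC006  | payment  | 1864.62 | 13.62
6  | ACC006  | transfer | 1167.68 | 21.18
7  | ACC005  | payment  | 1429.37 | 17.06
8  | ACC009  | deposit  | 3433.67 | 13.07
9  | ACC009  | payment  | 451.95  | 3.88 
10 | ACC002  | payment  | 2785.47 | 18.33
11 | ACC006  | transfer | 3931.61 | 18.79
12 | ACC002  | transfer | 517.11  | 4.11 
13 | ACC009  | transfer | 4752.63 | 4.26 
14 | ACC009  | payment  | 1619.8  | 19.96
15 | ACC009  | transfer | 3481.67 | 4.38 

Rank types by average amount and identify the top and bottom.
SELECT type, AVG(amount)
FROM transactions
GROUP BY type
ORDER BY AVG(amount)

All groups:
  payment: 1564.60
  transfer: 2993.81
  deposit: 3941.34

Highest: deposit (3941.34)
Lowest: payment (1564.60)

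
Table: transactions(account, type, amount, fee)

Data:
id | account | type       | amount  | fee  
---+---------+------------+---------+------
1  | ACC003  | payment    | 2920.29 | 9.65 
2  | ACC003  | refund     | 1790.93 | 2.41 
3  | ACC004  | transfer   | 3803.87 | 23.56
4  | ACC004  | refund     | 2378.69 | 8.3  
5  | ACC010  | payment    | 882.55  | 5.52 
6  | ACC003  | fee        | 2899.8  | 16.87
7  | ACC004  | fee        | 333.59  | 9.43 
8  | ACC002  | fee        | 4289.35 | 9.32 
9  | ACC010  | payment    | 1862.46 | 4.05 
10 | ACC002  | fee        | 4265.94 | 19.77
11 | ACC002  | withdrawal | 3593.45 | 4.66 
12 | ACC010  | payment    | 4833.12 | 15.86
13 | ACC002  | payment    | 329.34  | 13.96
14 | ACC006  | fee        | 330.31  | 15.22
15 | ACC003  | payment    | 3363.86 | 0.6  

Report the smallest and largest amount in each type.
SELECT type, MIN(amount), MAX(amount)
FROM transactions
GROUP BY type

Result:
  fee: min=330.31, max=4289.35
  payment: min=329.34, max=4833.12
  refund: min=1790.93, max=2378.69
  transfer: min=3803.87, max=3803.87
  withdrawal: min=3593.45, max=3593.45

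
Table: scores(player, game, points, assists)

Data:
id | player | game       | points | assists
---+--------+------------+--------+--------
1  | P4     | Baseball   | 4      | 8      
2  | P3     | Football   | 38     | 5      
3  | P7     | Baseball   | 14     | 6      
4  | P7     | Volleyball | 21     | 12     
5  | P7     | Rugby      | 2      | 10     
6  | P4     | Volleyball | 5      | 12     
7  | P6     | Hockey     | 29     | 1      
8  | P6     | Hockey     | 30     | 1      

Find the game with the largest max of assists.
SELECT game, MAX(assists) as val
FROM scores
GROUP BY game
ORDER BY val DESC
LIMIT 1

Result: Volleyball with max(assists) = 12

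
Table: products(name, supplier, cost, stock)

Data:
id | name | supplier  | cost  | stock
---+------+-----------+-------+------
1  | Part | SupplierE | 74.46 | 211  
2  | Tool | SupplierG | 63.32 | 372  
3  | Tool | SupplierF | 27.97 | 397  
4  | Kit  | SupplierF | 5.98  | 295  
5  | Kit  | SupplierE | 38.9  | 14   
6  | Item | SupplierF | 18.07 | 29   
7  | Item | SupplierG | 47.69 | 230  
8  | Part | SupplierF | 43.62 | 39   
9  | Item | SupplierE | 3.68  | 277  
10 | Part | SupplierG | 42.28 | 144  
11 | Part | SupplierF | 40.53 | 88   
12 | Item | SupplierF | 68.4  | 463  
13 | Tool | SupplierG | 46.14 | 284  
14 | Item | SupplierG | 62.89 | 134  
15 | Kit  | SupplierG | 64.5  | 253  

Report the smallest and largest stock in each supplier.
SELECT supplier, MIN(stock), MAX(stock)
FROM products
GROUP BY supplier

Result:
  SupplierE: min=14, max=277
  SupplierF: min=29, max=463
  SupplierG: min=134, max=372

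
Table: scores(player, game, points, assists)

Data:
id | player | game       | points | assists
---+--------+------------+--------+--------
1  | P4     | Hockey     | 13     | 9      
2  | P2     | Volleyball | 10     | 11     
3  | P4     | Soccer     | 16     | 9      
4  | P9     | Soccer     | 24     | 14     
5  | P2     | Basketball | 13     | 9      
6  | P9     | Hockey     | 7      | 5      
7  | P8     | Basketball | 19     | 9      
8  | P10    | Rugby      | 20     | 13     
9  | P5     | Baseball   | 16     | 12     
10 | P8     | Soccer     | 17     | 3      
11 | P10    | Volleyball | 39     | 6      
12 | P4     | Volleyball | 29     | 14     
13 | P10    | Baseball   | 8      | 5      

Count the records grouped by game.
SELECT game, COUNT(*) as count
FROM scores
GROUP BY game

Result:
  Baseball: 2
  Basketball: 2
  Hockey: 2
  Rugby: 1
  Soccer: 3
  Volleyball: 3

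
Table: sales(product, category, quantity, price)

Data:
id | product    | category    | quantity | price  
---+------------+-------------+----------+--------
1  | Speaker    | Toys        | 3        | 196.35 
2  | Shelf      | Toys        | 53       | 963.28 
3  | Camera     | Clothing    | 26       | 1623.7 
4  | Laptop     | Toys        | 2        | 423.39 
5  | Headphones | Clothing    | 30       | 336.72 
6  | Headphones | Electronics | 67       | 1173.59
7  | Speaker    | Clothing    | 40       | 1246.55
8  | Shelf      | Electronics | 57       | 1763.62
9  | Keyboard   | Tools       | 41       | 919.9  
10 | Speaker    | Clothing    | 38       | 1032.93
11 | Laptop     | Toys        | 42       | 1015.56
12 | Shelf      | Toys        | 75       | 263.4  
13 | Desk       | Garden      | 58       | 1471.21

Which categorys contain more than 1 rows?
SELECT category, COUNT(*) as cnt
FROM sales
GROUP BY category
HAVING COUNT(*) > 1

Result:
  Clothing: 4
  Electronics: 2
  Toys: 5

Note: HAVING filters groups after aggregation, WHERE filters rows before.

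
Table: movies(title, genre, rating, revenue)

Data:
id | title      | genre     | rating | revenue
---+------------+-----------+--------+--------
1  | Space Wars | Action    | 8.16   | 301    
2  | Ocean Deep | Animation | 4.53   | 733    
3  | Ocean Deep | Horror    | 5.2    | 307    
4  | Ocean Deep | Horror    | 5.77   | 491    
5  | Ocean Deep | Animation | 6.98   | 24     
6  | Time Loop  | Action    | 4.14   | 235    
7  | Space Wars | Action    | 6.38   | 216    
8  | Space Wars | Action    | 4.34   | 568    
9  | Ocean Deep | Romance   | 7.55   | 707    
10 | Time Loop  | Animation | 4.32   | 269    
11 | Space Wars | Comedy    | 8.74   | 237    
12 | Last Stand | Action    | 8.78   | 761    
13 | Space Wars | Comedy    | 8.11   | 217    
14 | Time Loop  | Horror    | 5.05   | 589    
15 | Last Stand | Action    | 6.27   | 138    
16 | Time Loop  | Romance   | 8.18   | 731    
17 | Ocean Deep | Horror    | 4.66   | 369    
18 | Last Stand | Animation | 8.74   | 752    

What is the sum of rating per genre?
SELECT genre, SUM(rating) as result
FROM movies
GROUP BY genre

Result:
  Action: 38.07
  Animation: 24.57
  Comedy: 16.85
  Horror: 20.68
  Romance: 15.73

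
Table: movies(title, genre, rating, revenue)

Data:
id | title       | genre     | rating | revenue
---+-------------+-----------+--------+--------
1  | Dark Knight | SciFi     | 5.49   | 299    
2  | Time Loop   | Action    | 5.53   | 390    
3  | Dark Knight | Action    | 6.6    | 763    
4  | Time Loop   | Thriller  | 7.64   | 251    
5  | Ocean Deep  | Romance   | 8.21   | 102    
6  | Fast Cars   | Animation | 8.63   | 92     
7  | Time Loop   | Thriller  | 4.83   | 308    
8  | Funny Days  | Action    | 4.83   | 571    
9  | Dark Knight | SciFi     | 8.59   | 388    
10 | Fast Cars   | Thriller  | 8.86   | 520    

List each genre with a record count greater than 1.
SELECT genre, COUNT(*) as cnt
FROM movies
GROUP BY genre
HAVING COUNT(*) > 1

Result:
  Action: 3
  SciFi: 2
  Thriller: 3

Note: HAVING filters groups after aggregation, WHERE filters rows before.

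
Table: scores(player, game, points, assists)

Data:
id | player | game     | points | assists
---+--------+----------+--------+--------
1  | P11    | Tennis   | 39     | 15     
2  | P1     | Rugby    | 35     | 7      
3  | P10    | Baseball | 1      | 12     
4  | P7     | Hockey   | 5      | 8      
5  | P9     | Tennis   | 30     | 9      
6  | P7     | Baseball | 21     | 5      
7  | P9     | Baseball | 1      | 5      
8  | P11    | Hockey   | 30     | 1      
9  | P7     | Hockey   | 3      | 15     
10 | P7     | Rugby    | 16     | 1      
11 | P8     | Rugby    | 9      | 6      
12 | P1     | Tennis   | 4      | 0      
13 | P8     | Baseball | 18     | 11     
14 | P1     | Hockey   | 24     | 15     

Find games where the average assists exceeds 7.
SELECT game, AVG(assists)
FROM scores
GROUP BY game
HAVING AVG(assists) > 7

Result:
  Baseball: avg=8.25
  Hockey: avg=9.75
  Tennis: avg=8.00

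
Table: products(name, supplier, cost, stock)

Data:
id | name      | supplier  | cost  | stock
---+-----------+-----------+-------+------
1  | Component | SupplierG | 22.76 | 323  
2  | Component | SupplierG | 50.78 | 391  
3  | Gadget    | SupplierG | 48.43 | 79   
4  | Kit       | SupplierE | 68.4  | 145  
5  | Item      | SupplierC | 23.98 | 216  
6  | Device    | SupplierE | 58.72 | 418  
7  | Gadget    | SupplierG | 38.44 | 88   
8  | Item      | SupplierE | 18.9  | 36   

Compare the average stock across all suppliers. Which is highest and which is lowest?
SELECT supplier, AVG(stock)
FROM products
GROUP BY supplier
ORDER BY AVG(stock)

All groups:
  SupplierE: 199.67
  SupplierC: 216.00
  SupplierG: 220.25

Highest: SupplierG (220.25)
Lowest: SupplierE (199.67)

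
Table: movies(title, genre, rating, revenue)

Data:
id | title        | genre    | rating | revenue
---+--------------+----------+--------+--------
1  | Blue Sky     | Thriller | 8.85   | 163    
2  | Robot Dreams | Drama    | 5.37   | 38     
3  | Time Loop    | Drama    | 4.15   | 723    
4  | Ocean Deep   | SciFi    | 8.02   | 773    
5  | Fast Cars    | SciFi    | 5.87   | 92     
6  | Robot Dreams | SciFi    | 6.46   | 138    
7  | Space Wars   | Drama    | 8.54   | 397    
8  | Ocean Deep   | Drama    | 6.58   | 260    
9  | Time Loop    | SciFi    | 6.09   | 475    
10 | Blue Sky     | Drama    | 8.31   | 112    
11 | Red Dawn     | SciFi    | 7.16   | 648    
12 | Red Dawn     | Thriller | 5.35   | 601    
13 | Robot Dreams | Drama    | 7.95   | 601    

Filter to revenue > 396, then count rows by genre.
SELECT genre, COUNT(*)
FROM movies
WHERE revenue > 396
GROUP BY genre

Note: WHERE filters rows before grouping.

Result:
  Drama: 3
  SciFi: 3
  Thriller: 1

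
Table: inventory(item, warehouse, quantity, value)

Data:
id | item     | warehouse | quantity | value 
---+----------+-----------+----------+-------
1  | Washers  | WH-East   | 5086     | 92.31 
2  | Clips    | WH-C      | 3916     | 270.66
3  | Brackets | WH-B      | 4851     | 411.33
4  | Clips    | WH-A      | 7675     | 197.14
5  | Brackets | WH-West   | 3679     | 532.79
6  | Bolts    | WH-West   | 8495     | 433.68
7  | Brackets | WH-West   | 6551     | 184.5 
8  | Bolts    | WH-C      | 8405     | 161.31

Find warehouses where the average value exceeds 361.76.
SELECT warehouse, AVG(value)
FROM inventory
GROUP BY warehouse
HAVING AVG(value) > 361.76

Result:
  WH-B: avg=411.33
  WH-West: avg=383.66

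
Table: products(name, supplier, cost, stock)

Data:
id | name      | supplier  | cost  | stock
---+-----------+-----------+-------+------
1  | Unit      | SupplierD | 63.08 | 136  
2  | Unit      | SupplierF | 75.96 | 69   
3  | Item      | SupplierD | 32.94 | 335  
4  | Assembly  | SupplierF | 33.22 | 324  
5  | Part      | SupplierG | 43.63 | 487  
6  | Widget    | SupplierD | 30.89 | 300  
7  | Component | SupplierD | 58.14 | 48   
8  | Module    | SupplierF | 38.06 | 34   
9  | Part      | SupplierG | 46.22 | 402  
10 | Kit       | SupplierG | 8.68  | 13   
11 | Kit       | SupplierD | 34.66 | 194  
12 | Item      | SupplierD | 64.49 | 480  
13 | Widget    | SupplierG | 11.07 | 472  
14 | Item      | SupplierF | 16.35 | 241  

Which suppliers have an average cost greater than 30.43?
SELECT supplier, AVG(cost)
FROM products
GROUP BY supplier
HAVING AVG(cost) > 30.43

Result:
  SupplierD: avg=47.37
  SupplierF: avg=40.90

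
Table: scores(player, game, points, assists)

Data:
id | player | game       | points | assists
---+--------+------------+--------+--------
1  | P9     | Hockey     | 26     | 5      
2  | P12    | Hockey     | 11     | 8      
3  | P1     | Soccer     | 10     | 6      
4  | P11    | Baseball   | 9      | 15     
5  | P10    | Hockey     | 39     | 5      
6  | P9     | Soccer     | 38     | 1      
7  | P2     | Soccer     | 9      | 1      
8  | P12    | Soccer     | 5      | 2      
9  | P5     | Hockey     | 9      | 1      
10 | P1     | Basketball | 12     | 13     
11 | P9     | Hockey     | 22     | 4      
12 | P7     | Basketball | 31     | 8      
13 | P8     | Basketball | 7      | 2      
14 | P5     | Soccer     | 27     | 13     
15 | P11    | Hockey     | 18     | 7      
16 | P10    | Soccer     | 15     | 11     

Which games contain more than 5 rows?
SELECT game, COUNT(*) as cnt
FROM scores
GROUP BY game
HAVING COUNT(*) > 5

Result:
  Hockey: 6
  Soccer: 6

Note: HAVING filters groups after aggregation, WHERE filters rows before.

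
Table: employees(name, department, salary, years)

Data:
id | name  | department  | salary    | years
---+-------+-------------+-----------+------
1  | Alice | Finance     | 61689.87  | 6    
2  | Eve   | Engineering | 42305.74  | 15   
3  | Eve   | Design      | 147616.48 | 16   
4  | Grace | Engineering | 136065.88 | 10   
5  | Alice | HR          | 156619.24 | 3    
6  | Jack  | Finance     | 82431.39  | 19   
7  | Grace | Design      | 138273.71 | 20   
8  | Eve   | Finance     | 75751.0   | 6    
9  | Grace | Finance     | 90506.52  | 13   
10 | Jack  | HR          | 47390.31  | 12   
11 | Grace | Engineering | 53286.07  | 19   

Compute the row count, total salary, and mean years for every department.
SELECT department,
       COUNT(*) as cnt,
       SUM(salary) as total_salary,
       AVG(years) as avg_years
FROM employees
GROUP BY department

Result:
  Design: 2 records, 285890.19 total salary, 18.00 avg years
  Engineering: 3 records, 231657.69 total salary, 14.67 avg years
  Finance: 4 records, 310378.78 total salary, 11.00 avg years
  HR: 2 records, 204009.55 total salary, 7.50 avg years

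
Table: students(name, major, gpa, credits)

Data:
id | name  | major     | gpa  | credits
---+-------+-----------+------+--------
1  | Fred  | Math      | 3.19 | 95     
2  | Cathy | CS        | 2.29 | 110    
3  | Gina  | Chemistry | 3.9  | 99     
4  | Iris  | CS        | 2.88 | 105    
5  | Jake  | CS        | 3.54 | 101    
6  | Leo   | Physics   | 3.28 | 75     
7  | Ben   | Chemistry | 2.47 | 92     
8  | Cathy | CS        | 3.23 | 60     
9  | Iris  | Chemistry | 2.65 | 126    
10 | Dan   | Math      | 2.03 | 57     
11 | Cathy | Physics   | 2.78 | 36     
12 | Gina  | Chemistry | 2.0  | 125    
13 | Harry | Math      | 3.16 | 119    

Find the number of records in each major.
SELECT major, COUNT(*) as count
FROM students
GROUP BY major

Result:
  CS: 4
  Chemistry: 4
  Math: 3
  Physics: 2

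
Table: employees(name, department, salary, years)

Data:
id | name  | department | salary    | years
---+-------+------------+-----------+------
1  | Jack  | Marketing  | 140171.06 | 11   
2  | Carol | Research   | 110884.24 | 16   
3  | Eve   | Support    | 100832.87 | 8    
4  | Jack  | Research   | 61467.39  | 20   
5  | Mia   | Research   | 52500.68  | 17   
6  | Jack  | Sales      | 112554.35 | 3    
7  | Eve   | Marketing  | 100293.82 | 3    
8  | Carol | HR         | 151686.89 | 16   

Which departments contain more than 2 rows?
SELECT department, COUNT(*) as cnt
FROM employees
GROUP BY department
HAVING COUNT(*) > 2

Result:
  Research: 3

Note: HAVING filters groups after aggregation, WHERE filters rows before.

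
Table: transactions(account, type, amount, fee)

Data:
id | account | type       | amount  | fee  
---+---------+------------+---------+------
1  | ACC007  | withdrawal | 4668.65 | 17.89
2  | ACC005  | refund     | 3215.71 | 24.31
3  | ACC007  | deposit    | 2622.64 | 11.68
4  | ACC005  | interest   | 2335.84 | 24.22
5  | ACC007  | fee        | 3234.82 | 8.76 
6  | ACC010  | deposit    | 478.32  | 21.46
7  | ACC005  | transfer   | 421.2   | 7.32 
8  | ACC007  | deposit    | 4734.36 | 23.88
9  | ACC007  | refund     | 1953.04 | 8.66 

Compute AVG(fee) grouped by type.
SELECT type, AVG(fee) as result
FROM transactions
GROUP BY type

Result:
  deposit: 19.01
  fee: 8.76
  interest: 24.22
  refund: 16.49
  transfer: 7.32
  withdrawal: 17.89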